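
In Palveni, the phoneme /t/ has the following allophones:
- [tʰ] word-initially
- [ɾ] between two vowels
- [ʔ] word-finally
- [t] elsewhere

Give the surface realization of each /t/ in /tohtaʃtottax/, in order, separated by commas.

[tʰ], [t], [t], [t], [t]

Occurrence 1 (position 1): word-initially → [tʰ].
Occurrence 2 (position 4): no conditioning environment matches → elsewhere allophone [t].
Occurrence 3 (position 7): no conditioning environment matches → elsewhere allophone [t].
Occurrence 4 (position 9): no conditioning environment matches → elsewhere allophone [t].
Occurrence 5 (position 10): no conditioning environment matches → elsewhere allophone [t].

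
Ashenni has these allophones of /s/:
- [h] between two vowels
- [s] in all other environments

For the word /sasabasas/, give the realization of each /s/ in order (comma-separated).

Occurrence 1 (position 1): no conditioning environment matches → elsewhere allophone [s].
Occurrence 2 (position 3): between two vowels → [h].
Occurrence 3 (position 7): between two vowels → [h].
Occurrence 4 (position 9): no conditioning environment matches → elsewhere allophone [s].

[s], [h], [h], [s]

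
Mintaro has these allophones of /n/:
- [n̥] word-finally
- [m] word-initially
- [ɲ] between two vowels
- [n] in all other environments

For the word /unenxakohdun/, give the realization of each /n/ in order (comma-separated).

[ɲ], [n], [n̥]

Occurrence 1 (position 2): between two vowels → [ɲ].
Occurrence 2 (position 4): no conditioning environment matches → elsewhere allophone [n].
Occurrence 3 (position 12): word-finally → [n̥].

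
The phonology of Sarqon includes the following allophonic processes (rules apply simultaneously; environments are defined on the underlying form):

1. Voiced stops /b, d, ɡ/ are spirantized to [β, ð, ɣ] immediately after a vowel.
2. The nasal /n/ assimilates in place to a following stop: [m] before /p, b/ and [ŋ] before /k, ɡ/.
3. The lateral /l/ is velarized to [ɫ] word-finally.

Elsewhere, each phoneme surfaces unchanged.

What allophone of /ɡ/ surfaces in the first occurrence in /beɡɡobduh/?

/ɡ/ (between /e/ and /ɡ/): immediately after a vowel, so rule 1 applies → [ɣ].

[ɣ]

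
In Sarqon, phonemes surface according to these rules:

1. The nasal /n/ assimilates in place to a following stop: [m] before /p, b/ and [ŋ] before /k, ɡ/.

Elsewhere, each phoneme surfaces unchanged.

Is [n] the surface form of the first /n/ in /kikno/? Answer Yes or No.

/n/ (between /k/ and /o/): rule 1 targets it, but not before a labial or velar stop → unchanged [n].
The actual realization is [n], which matches [n].

Yes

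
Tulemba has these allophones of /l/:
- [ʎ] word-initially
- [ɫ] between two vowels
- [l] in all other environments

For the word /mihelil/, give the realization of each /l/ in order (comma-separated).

[ɫ], [l]

Occurrence 1 (position 5): between two vowels → [ɫ].
Occurrence 2 (position 7): no conditioning environment matches → elsewhere allophone [l].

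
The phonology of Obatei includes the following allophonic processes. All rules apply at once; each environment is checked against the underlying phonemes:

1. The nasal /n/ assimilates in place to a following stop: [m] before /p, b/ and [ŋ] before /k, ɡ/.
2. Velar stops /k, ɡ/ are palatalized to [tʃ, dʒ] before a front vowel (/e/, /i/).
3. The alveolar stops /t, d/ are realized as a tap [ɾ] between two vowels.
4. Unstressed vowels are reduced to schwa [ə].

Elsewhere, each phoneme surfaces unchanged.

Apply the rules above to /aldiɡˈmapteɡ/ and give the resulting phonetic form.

/a/ (word-initial) occurs in an unstressed syllable → [ə] by rule 4.
/l/ (between /a/ and /d/): no rule targets it → [l].
/d/ (between /l/ and /i/) fails the environment for rule 3, so it stays [d].
Rule 4 applies to /i/ (between /d/ and /ɡ/: in an unstressed syllable) → [ə].
/ɡ/ (between /i/ and /m/): rule 2 targets it, but not before a front vowel → unchanged [ɡ].
/m/ (between /ɡ/ and /a/) is unaffected → [m].
/a/ (between /m/ and /p/) is in the target of rule 4 but the environment (in an unstressed syllable) is not met → [a].
/p/ — not in any rule's target class → [p].
/t/ (between /p/ and /e/) fails the environment for rule 3, so it stays [t].
/e/ (between /t/ and /ɡ/) occurs in an unstressed syllable → [ə] by rule 4.
/ɡ/ (word-final) fails the environment for rule 2, so it stays [ɡ].

[əldəɡˈmaptəɡ]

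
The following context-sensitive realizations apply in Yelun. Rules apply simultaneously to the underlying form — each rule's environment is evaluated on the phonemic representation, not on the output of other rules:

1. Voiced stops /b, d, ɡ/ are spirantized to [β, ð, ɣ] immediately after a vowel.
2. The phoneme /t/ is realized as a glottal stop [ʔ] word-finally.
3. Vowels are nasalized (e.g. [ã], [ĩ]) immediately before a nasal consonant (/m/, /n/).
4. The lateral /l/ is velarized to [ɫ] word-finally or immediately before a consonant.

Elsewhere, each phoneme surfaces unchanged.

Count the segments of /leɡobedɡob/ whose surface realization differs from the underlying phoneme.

4

Segments that undergo a rule: /ɡ/ → [ɣ] (rule 1); /b/ → [β] (rule 1); /d/ → [ð] (rule 1); /b/ → [β] (rule 1).
All other segments surface unchanged.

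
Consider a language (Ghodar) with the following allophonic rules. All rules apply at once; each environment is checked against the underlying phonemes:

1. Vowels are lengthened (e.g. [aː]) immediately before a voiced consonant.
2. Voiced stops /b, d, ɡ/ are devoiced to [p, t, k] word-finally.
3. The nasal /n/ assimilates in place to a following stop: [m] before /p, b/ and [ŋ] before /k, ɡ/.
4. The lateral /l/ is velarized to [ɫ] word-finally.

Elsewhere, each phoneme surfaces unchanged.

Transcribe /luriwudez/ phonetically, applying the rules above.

/l/ (word-initial): rule 4 targets it, but not word-finally → unchanged [l].
/u/ meets the environment for rule 1 (before a voiced consonant) → [uː].
/r/ (between /u/ and /i/) is unaffected → [r].
/i/ (between /r/ and /w/): before a voiced consonant, so rule 1 applies → [iː].
/w/ — not in any rule's target class → [w].
Rule 1 applies to /u/ (between /w/ and /d/: before a voiced consonant) → [uː].
/d/ (between /u/ and /e/): rule 2 targets it, but not word-finally → unchanged [d].
/e/ (between /d/ and /z/): before a voiced consonant, so rule 1 applies → [eː].
/z/ (word-final): no rule targets it → [z].

[luːriːwuːdeːz]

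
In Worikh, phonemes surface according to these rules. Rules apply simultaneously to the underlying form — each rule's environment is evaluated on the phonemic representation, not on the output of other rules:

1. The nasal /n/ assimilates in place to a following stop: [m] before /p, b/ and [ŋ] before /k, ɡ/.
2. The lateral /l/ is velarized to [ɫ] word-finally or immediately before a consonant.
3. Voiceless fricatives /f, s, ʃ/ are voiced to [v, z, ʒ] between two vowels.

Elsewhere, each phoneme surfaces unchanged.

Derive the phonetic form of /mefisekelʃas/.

[mevizekeɫʃas]

/m/ stays [m].
/e/ stays [e].
/f/ — between /e/ and /i/, between two vowels — surfaces as [v] (rule 3).
/i/ — not in any rule's target class → [i].
/s/ (between /i/ and /e/): between two vowels, so rule 3 applies → [z].
/e/ — not in any rule's target class → [e].
/k/ stays [k].
/e/ (between /k/ and /l/): no rule targets it → [e].
/l/ (between /e/ and /ʃ/): word-finally or immediately before a consonant, so rule 2 applies → [ɫ].
/ʃ/ — between /l/ and /a/; rule 3 does not apply here → [ʃ].
/a/ (between /ʃ/ and /s/): no rule targets it → [a].
/s/ (word-final) fails the environment for rule 3, so it stays [s].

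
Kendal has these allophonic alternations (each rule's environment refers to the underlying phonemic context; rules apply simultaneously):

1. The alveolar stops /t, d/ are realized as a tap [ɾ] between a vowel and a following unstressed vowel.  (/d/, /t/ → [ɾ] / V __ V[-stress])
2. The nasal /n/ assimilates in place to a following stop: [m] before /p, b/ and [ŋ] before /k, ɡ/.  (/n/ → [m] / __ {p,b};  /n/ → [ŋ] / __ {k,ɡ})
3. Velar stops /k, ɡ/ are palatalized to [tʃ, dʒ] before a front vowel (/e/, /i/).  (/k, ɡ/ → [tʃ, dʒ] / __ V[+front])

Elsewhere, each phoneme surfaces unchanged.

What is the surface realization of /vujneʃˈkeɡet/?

[vujneʃˈtʃedʒet]

/v/ (word-initial): no rule targets it → [v].
/u/ stays [u].
/j/ stays [j].
/n/ (between /j/ and /e/) fails the environment for rule 2, so it stays [n].
/e/ (between /n/ and /ʃ/): no rule targets it → [e].
/ʃ/ (between /e/ and /k/): no rule targets it → [ʃ].
/k/ meets the environment for rule 3 (before a front vowel) → [tʃ].
/e/ stays [e].
Rule 3 applies to /ɡ/ (between /e/ and /e/: before a front vowel) → [dʒ].
/e/ — not in any rule's target class → [e].
/t/ — word-final; rule 1 does not apply here → [t].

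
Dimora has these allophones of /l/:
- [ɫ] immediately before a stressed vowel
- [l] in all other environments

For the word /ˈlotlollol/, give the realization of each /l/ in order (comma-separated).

Occurrence 1 (position 1): immediately before a stressed vowel → [ɫ].
Occurrence 2 (position 4): no conditioning environment matches → elsewhere allophone [l].
Occurrence 3 (position 6): no conditioning environment matches → elsewhere allophone [l].
Occurrence 4 (position 7): no conditioning environment matches → elsewhere allophone [l].
Occurrence 5 (position 9): no conditioning environment matches → elsewhere allophone [l].

[ɫ], [l], [l], [l], [l]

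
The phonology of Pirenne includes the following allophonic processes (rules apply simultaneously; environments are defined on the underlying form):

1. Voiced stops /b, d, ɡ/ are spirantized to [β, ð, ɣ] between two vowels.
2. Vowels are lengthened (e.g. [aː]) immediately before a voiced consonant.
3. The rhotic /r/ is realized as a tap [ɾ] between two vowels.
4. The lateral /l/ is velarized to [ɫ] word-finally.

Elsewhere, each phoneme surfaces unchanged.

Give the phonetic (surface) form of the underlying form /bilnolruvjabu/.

[biːlnoːlruːvjaːβu]

/b/ — word-initial; rule 1 does not apply here → [b].
/i/ (between /b/ and /l/) occurs before a voiced consonant → [iː] by rule 2.
/l/ (between /i/ and /n/) fails the environment for rule 4, so it stays [l].
/n/ (between /l/ and /o/): no rule targets it → [n].
/o/ — between /n/ and /l/, before a voiced consonant — surfaces as [oː] (rule 2).
/l/ (between /o/ and /r/) is in the target of rule 4 but the environment (word-finally) is not met → [l].
/r/ (between /l/ and /u/): rule 3 targets it, but not between two vowels → unchanged [r].
/u/ — between /r/ and /v/, before a voiced consonant — surfaces as [uː] (rule 2).
/v/ stays [v].
/j/ — not in any rule's target class → [j].
/a/ (between /j/ and /b/) occurs before a voiced consonant → [aː] by rule 2.
/b/ meets the environment for rule 1 (between two vowels) → [β].
/u/ — word-final; rule 2 does not apply here → [u].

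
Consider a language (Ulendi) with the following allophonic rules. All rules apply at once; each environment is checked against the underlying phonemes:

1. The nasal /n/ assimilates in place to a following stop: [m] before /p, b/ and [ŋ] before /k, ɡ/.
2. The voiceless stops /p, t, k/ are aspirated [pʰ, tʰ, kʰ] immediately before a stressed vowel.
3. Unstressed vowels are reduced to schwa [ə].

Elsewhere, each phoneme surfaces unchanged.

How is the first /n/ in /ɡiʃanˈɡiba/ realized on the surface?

Rule 1 applies to /n/ (between /a/ and /ɡ/: before a labial or velar stop) → [ŋ].

[ŋ]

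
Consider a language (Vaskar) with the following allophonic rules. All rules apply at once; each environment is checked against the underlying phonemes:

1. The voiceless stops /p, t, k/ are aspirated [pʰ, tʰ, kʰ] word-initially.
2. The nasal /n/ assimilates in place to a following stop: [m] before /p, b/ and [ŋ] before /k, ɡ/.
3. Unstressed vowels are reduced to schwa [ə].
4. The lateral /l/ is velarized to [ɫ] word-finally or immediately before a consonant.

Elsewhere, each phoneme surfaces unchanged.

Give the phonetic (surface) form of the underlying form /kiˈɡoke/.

/k/ — word-initial, word-initially — surfaces as [kʰ] (rule 1).
/i/ — between /k/ and /ɡ/, in an unstressed syllable — surfaces as [ə] (rule 3).
/ɡ/ (between /i/ and /o/) is unaffected → [ɡ].
/o/ (between /ɡ/ and /k/) fails the environment for rule 3, so it stays [o].
/k/ (between /o/ and /e/) is in the target of rule 1 but the environment (word-initially) is not met → [k].
/e/ (word-final) occurs in an unstressed syllable → [ə] by rule 3.

[kʰəˈɡokə]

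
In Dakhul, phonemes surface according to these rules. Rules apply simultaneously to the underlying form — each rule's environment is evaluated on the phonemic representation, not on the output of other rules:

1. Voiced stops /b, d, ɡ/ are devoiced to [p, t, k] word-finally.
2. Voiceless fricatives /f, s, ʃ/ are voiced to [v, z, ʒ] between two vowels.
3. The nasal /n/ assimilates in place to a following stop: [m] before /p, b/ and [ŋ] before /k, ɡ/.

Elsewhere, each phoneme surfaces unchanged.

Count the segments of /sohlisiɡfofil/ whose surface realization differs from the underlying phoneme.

Segments that undergo a rule: /s/ → [z] (rule 2); /f/ → [v] (rule 2).
All other segments surface unchanged.

2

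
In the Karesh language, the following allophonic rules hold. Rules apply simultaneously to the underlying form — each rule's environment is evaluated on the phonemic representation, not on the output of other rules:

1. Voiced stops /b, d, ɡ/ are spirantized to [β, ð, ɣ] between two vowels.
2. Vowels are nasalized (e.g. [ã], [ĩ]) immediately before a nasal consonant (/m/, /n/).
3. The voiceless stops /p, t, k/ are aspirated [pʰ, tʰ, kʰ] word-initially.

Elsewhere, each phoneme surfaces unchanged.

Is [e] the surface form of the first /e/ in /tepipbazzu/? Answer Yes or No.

/e/ — between /t/ and /p/; rule 2 does not apply here → [e].
The actual realization is [e], which matches [e].

Yes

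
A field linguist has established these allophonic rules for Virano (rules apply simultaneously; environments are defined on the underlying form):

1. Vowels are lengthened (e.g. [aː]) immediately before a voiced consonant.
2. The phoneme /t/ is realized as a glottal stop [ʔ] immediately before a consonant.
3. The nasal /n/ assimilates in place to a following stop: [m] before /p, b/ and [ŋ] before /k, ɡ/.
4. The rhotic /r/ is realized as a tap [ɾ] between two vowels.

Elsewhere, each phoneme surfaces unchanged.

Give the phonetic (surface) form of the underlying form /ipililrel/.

[ipiːliːlreːl]

/i/ (word-initial) is in the target of rule 1 but the environment (before a voiced consonant) is not met → [i].
/i/ — between /p/ and /l/, before a voiced consonant — surfaces as [iː] (rule 1).
/i/ (between /l/ and /l/) occurs before a voiced consonant → [iː] by rule 1.
/r/ (between /l/ and /e/) is in the target of rule 4 but the environment (between two vowels) is not met → [r].
/e/ — between /r/ and /l/, before a voiced consonant — surfaces as [eː] (rule 1).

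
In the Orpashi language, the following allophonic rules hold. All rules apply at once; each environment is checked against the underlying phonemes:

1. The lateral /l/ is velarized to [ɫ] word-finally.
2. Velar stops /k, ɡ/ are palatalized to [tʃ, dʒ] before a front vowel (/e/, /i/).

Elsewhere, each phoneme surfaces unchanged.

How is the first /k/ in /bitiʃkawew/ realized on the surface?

[k]

/k/ — between /ʃ/ and /a/; rule 2 does not apply here → [k].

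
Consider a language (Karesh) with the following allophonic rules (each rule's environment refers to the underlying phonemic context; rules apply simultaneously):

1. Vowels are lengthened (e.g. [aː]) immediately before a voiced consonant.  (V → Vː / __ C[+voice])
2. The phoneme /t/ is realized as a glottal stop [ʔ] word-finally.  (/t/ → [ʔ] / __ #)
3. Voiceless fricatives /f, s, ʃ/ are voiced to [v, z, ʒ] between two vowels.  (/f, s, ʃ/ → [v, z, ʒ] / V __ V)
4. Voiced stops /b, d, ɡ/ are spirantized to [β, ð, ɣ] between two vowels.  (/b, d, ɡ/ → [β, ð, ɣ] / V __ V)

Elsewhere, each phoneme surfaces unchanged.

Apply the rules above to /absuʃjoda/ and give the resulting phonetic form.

[aːbsuʃjoːða]

/a/ meets the environment for rule 1 (before a voiced consonant) → [aː].
/b/ — between /a/ and /s/; rule 4 does not apply here → [b].
/s/ (between /b/ and /u/) fails the environment for rule 3, so it stays [s].
/u/ — between /s/ and /ʃ/; rule 1 does not apply here → [u].
/ʃ/ (between /u/ and /j/) fails the environment for rule 3, so it stays [ʃ].
/j/ — not in any rule's target class → [j].
/o/ (between /j/ and /d/) occurs before a voiced consonant → [oː] by rule 1.
/d/ (between /o/ and /a/): between two vowels, so rule 4 applies → [ð].
/a/ (word-final) fails the environment for rule 1, so it stays [a].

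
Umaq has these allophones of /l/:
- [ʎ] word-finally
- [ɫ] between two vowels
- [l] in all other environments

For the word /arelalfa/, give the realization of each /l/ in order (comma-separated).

Occurrence 1 (position 4): between two vowels → [ɫ].
Occurrence 2 (position 6): no conditioning environment matches → elsewhere allophone [l].

[ɫ], [l]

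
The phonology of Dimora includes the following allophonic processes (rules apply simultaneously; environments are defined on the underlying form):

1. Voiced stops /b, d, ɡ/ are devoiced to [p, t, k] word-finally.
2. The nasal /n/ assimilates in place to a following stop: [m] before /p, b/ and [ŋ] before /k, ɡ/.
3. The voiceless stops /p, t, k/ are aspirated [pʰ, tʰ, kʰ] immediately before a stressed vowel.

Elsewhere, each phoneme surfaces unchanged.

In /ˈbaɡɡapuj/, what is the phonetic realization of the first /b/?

[b]

/b/ (word-initial) fails the environment for rule 1, so it stays [b].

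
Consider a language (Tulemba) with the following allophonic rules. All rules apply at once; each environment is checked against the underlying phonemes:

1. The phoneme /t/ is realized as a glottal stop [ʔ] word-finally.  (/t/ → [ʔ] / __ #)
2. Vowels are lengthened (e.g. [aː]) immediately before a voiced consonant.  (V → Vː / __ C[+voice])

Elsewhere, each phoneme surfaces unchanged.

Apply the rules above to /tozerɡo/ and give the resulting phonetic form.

/t/ (word-initial): rule 1 targets it, but not word-finally → unchanged [t].
/o/ meets the environment for rule 2 (before a voiced consonant) → [oː].
/z/ — not in any rule's target class → [z].
Rule 2 applies to /e/ (between /z/ and /r/: before a voiced consonant) → [eː].
/r/ stays [r].
/ɡ/ (between /r/ and /o/): no rule targets it → [ɡ].
/o/ — word-final; rule 2 does not apply here → [o].

[toːzeːrɡo]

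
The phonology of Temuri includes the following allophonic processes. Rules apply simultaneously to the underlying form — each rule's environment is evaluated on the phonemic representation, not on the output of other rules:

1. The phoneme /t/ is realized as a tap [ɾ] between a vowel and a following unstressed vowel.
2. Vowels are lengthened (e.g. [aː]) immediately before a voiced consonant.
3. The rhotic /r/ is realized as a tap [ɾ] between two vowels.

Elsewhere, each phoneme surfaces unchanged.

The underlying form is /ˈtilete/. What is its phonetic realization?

[ˈtiːleɾe]

/t/ — word-initial; rule 1 does not apply here → [t].
/i/ (between /t/ and /l/) occurs before a voiced consonant → [iː] by rule 2.
/l/ (between /i/ and /e/) is unaffected → [l].
/e/ (between /l/ and /t/) fails the environment for rule 2, so it stays [e].
Rule 1 applies to /t/ (between /e/ and /e/: between a vowel and a following unstressed vowel) → [ɾ].
/e/ (word-final): rule 2 targets it, but not before a voiced consonant → unchanged [e].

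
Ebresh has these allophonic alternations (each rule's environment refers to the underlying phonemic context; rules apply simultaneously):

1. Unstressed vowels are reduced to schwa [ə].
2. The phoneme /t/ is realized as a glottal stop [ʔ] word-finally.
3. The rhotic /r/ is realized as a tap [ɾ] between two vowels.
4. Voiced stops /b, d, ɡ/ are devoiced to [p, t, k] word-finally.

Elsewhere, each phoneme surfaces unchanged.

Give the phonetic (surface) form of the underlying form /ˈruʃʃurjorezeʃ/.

/r/ (word-initial) is in the target of rule 3 but the environment (between two vowels) is not met → [r].
/u/ (between /r/ and /ʃ/) is in the target of rule 1 but the environment (in an unstressed syllable) is not met → [u].
/ʃ/ — not in any rule's target class → [ʃ].
/ʃ/ — not in any rule's target class → [ʃ].
/u/ (between /ʃ/ and /r/): in an unstressed syllable, so rule 1 applies → [ə].
/r/ — between /u/ and /j/; rule 3 does not apply here → [r].
/j/ (between /r/ and /o/): no rule targets it → [j].
/o/ — between /j/ and /r/, in an unstressed syllable — surfaces as [ə] (rule 1).
Rule 3 applies to /r/ (between /o/ and /e/: between two vowels) → [ɾ].
/e/ (between /r/ and /z/) occurs in an unstressed syllable → [ə] by rule 1.
/z/ — not in any rule's target class → [z].
Rule 1 applies to /e/ (between /z/ and /ʃ/: in an unstressed syllable) → [ə].
/ʃ/ stays [ʃ].

[ˈruʃʃərjəɾəzəʃ]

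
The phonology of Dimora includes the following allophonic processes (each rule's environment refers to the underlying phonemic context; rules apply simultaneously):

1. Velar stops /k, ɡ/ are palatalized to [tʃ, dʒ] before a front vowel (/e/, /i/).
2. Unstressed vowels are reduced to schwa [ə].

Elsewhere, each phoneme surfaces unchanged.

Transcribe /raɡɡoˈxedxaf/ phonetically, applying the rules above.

/a/ meets the environment for rule 2 (in an unstressed syllable) → [ə].
/ɡ/ (between /a/ and /ɡ/) fails the environment for rule 1, so it stays [ɡ].
/ɡ/ (between /ɡ/ and /o/) fails the environment for rule 1, so it stays [ɡ].
/o/ meets the environment for rule 2 (in an unstressed syllable) → [ə].
/e/ (between /x/ and /d/): rule 2 targets it, but not in an unstressed syllable → unchanged [e].
/a/ (between /x/ and /f/) occurs in an unstressed syllable → [ə] by rule 2.

[rəɡɡəˈxedxəf]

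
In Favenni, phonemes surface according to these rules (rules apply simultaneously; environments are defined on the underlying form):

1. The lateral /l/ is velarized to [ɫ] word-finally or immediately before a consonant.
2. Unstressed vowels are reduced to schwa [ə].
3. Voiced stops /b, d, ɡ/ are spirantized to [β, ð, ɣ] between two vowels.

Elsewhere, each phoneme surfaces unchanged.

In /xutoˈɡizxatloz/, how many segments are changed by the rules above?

5

Segments that undergo a rule: /u/ → [ə] (rule 2); /o/ → [ə] (rule 2); /ɡ/ → [ɣ] (rule 3); /a/ → [ə] (rule 2); /o/ → [ə] (rule 2).
All other segments surface unchanged.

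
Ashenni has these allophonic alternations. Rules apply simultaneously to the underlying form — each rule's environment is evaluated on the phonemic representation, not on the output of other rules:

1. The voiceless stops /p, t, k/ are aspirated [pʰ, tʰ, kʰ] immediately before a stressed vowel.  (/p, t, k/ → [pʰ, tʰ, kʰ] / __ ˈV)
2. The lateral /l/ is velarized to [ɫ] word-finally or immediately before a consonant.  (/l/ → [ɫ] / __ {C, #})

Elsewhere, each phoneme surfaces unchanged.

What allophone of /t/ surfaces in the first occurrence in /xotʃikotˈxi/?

/t/ (between /o/ and /ʃ/) is in the target of rule 1 but the environment (immediately before a stressed vowel) is not met → [t].

[t]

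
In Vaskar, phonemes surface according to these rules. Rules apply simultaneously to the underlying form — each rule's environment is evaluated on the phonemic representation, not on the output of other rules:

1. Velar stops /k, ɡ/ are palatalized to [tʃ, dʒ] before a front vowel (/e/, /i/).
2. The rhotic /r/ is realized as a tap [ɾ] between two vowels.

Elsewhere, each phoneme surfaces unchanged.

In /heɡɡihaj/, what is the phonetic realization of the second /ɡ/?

[dʒ]

/ɡ/ meets the environment for rule 1 (before a front vowel) → [dʒ].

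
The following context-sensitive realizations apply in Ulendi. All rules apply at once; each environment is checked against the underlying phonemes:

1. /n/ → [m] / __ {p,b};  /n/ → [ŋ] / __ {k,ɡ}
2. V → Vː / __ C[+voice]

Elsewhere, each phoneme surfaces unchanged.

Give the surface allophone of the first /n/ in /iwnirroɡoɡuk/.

[n]

/n/ (between /w/ and /i/) is in the target of rule 1 but the environment (before a labial or velar stop) is not met → [n].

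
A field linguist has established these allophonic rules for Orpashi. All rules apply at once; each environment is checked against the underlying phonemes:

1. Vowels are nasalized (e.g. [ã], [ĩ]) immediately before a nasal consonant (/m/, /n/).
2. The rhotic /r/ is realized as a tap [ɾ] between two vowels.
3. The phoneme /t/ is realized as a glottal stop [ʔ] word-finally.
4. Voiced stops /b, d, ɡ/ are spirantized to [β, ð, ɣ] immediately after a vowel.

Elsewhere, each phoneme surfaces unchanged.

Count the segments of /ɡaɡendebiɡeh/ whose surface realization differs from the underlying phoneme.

Segments that undergo a rule: /ɡ/ → [ɣ] (rule 4); /e/ → [ẽ] (rule 1); /b/ → [β] (rule 4); /ɡ/ → [ɣ] (rule 4).
All other segments surface unchanged.

4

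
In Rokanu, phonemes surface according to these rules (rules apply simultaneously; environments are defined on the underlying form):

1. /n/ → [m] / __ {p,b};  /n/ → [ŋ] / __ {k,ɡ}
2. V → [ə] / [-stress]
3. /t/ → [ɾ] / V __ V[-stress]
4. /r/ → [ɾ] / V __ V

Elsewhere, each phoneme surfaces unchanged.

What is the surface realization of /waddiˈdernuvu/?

[wəddəˈdernəvə]

/a/ (between /w/ and /d/) occurs in an unstressed syllable → [ə] by rule 2.
/i/ (between /d/ and /d/) occurs in an unstressed syllable → [ə] by rule 2.
/e/ (between /d/ and /r/) is in the target of rule 2 but the environment (in an unstressed syllable) is not met → [e].
/r/ (between /e/ and /n/) fails the environment for rule 4, so it stays [r].
/n/ (between /r/ and /u/) is in the target of rule 1 but the environment (before a labial or velar stop) is not met → [n].
Rule 2 applies to /u/ (between /n/ and /v/: in an unstressed syllable) → [ə].
/u/ (word-final): in an unstressed syllable, so rule 2 applies → [ə].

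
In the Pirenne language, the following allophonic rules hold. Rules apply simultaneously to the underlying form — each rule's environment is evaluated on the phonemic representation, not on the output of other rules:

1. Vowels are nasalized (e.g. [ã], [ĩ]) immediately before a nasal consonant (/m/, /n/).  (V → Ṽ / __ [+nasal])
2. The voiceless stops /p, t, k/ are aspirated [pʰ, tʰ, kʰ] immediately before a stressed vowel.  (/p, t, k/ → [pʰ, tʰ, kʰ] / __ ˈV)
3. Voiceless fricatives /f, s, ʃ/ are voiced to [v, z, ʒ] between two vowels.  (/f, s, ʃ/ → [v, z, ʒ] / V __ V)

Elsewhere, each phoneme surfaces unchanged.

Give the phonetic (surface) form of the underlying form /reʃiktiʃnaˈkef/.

[reʒiktiʃnaˈkʰef]

/e/ (between /r/ and /ʃ/): rule 1 targets it, but not before a nasal consonant → unchanged [e].
/ʃ/ (between /e/ and /i/): between two vowels, so rule 3 applies → [ʒ].
/i/ (between /ʃ/ and /k/): rule 1 targets it, but not before a nasal consonant → unchanged [i].
/k/ (between /i/ and /t/): rule 2 targets it, but not immediately before a stressed vowel → unchanged [k].
/t/ (between /k/ and /i/): rule 2 targets it, but not immediately before a stressed vowel → unchanged [t].
/i/ — between /t/ and /ʃ/; rule 1 does not apply here → [i].
/ʃ/ (between /i/ and /n/) fails the environment for rule 3, so it stays [ʃ].
/a/ (between /n/ and /k/) fails the environment for rule 1, so it stays [a].
/k/ (between /a/ and /e/) occurs immediately before a stressed vowel → [kʰ] by rule 2.
/e/ (between /k/ and /f/): rule 1 targets it, but not before a nasal consonant → unchanged [e].
/f/ (word-final) fails the environment for rule 3, so it stays [f].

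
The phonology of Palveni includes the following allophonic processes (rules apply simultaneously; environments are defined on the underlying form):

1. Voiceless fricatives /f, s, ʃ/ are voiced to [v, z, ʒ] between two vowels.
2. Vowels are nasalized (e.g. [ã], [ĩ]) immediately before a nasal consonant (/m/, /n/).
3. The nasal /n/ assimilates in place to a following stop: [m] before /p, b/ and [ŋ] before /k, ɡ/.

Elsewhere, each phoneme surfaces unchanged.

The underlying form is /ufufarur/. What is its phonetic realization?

[uvuvarur]

/u/ (word-initial) is in the target of rule 2 but the environment (before a nasal consonant) is not met → [u].
/f/ (between /u/ and /u/) occurs between two vowels → [v] by rule 1.
/u/ (between /f/ and /f/) fails the environment for rule 2, so it stays [u].
Rule 1 applies to /f/ (between /u/ and /a/: between two vowels) → [v].
/a/ (between /f/ and /r/) is in the target of rule 2 but the environment (before a nasal consonant) is not met → [a].
/r/ (between /a/ and /u/) is unaffected → [r].
/u/ (between /r/ and /r/) fails the environment for rule 2, so it stays [u].
/r/ (word-final) is unaffected → [r].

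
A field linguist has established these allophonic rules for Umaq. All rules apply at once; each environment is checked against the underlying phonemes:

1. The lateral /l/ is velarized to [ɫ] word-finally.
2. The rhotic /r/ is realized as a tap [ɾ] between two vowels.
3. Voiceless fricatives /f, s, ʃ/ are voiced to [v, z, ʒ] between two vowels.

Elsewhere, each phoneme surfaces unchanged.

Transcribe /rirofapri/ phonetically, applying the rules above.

/r/ (word-initial) fails the environment for rule 2, so it stays [r].
/i/ stays [i].
/r/ meets the environment for rule 2 (between two vowels) → [ɾ].
/o/ (between /r/ and /f/): no rule targets it → [o].
Rule 3 applies to /f/ (between /o/ and /a/: between two vowels) → [v].
/a/ — not in any rule's target class → [a].
/p/ (between /a/ and /r/) is unaffected → [p].
/r/ (between /p/ and /i/) is in the target of rule 2 but the environment (between two vowels) is not met → [r].
/i/ (word-final) is unaffected → [i].

[riɾovapri]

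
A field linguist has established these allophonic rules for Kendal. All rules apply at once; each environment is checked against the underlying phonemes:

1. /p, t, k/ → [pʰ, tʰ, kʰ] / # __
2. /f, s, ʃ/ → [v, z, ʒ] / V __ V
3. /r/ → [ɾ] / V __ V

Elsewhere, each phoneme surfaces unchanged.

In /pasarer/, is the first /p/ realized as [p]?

/p/ meets the environment for rule 1 (word-initially) → [pʰ].
The actual realization is [pʰ], not [p].

No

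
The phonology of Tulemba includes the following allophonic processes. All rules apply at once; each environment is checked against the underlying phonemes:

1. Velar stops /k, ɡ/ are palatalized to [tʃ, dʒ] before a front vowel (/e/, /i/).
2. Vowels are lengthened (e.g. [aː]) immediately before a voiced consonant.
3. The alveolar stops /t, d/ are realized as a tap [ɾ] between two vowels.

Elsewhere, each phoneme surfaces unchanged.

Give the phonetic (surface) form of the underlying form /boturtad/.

[boɾuːrtaːd]

/o/ (between /b/ and /t/) fails the environment for rule 2, so it stays [o].
/t/ — between /o/ and /u/, between two vowels — surfaces as [ɾ] (rule 3).
/u/ (between /t/ and /r/) occurs before a voiced consonant → [uː] by rule 2.
/t/ (between /r/ and /a/) is in the target of rule 3 but the environment (between two vowels) is not met → [t].
/a/ (between /t/ and /d/) occurs before a voiced consonant → [aː] by rule 2.
/d/ (word-final): rule 3 targets it, but not between two vowels → unchanged [d].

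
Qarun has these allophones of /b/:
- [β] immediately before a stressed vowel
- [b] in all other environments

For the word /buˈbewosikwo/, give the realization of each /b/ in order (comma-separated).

[b], [β]

Occurrence 1 (position 1): no conditioning environment matches → elsewhere allophone [b].
Occurrence 2 (position 3): immediately before a stressed vowel → [β].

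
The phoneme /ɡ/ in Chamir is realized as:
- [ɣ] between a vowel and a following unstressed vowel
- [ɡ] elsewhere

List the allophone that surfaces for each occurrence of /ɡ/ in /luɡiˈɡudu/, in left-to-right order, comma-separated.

Occurrence 1 (position 3): between a vowel and a following unstressed vowel → [ɣ].
Occurrence 2 (position 5): no conditioning environment matches → elsewhere allophone [ɡ].

[ɣ], [ɡ]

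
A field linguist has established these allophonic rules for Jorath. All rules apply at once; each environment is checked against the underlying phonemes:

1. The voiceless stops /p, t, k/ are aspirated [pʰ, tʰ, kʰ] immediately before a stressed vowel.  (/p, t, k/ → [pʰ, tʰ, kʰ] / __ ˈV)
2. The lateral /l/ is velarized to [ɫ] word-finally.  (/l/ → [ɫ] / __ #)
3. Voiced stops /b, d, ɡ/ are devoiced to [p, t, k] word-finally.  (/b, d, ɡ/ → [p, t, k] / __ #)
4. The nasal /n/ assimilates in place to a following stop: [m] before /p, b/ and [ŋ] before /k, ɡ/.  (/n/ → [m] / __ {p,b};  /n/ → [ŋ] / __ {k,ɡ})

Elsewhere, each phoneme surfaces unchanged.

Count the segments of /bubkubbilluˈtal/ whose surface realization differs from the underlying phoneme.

Segments that undergo a rule: /t/ → [tʰ] (rule 1); /l/ → [ɫ] (rule 2).
All other segments surface unchanged.

2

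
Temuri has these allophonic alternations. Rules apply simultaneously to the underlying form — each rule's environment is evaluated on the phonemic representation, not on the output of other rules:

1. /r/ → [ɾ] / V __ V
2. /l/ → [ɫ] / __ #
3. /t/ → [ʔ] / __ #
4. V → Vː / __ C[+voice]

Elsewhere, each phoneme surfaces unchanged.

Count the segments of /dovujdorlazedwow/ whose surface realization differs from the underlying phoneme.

6

Segments that undergo a rule: /o/ → [oː] (rule 4); /u/ → [uː] (rule 4); /o/ → [oː] (rule 4); /a/ → [aː] (rule 4); /e/ → [eː] (rule 4); /o/ → [oː] (rule 4).
All other segments surface unchanged.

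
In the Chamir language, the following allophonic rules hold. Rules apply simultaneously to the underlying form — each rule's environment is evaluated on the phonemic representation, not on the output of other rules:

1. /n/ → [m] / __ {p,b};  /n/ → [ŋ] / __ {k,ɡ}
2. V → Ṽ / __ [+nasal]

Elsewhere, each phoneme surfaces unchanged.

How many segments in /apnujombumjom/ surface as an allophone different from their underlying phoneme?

Segments that undergo a rule: /o/ → [õ] (rule 2); /u/ → [ũ] (rule 2); /o/ → [õ] (rule 2).
All other segments surface unchanged.

3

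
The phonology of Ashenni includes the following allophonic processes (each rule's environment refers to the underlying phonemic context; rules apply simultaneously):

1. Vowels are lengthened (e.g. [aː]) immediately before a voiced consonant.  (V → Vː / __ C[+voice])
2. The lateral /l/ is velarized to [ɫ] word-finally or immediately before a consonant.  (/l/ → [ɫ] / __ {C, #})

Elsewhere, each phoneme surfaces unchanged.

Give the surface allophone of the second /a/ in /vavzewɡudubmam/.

[aː]

/a/ (between /m/ and /m/) occurs before a voiced consonant → [aː] by rule 1.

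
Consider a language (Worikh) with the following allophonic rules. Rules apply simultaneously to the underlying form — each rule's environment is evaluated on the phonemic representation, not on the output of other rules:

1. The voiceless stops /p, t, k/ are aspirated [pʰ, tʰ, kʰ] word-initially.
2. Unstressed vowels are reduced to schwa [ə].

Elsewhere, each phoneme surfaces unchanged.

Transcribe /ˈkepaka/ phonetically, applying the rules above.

/k/ — word-initial, word-initially — surfaces as [kʰ] (rule 1).
/e/ — between /k/ and /p/; rule 2 does not apply here → [e].
/p/ (between /e/ and /a/) is in the target of rule 1 but the environment (word-initially) is not met → [p].
/a/ meets the environment for rule 2 (in an unstressed syllable) → [ə].
/k/ (between /a/ and /a/): rule 1 targets it, but not word-initially → unchanged [k].
/a/ (word-final): in an unstressed syllable, so rule 2 applies → [ə].

[ˈkʰepəkə]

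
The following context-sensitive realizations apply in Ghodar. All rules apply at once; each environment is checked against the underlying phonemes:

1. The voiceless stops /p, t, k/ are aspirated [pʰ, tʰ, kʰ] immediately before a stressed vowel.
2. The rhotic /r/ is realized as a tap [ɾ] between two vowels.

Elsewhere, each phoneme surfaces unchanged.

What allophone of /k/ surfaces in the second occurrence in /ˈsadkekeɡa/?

/k/ (between /e/ and /e/) is in the target of rule 1 but the environment (immediately before a stressed vowel) is not met → [k].

[k]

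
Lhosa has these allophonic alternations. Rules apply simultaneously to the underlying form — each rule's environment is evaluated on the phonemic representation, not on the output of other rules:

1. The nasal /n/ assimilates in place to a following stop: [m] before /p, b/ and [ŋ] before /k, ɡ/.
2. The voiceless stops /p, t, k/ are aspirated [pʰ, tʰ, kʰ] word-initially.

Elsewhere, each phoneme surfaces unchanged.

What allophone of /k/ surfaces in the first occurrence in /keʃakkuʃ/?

[kʰ]

/k/ — word-initial, word-initially — surfaces as [kʰ] (rule 2).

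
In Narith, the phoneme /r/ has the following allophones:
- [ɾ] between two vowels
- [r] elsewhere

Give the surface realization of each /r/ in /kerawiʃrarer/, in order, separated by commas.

Occurrence 1 (position 3): between two vowels → [ɾ].
Occurrence 2 (position 8): no conditioning environment matches → elsewhere allophone [r].
Occurrence 3 (position 10): between two vowels → [ɾ].
Occurrence 4 (position 12): no conditioning environment matches → elsewhere allophone [r].

[ɾ], [r], [ɾ], [r]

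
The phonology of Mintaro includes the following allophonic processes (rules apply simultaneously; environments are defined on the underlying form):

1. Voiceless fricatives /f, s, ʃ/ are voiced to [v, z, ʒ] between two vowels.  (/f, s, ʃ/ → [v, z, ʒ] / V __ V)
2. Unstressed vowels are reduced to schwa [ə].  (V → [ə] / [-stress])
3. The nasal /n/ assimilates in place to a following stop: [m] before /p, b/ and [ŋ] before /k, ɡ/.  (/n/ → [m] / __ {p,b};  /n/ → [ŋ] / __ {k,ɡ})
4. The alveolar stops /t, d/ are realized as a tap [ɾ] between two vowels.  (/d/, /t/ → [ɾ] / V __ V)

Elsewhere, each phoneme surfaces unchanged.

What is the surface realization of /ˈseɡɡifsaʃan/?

/s/ (word-initial) is in the target of rule 1 but the environment (between two vowels) is not met → [s].
/e/ (between /s/ and /ɡ/): rule 2 targets it, but not in an unstressed syllable → unchanged [e].
/ɡ/ stays [ɡ].
/ɡ/ (between /ɡ/ and /i/) is unaffected → [ɡ].
Rule 2 applies to /i/ (between /ɡ/ and /f/: in an unstressed syllable) → [ə].
/f/ (between /i/ and /s/) is in the target of rule 1 but the environment (between two vowels) is not met → [f].
/s/ (between /f/ and /a/) fails the environment for rule 1, so it stays [s].
/a/ meets the environment for rule 2 (in an unstressed syllable) → [ə].
Rule 1 applies to /ʃ/ (between /a/ and /a/: between two vowels) → [ʒ].
/a/ meets the environment for rule 2 (in an unstressed syllable) → [ə].
/n/ — word-final; rule 3 does not apply here → [n].

[ˈseɡɡəfsəʒən]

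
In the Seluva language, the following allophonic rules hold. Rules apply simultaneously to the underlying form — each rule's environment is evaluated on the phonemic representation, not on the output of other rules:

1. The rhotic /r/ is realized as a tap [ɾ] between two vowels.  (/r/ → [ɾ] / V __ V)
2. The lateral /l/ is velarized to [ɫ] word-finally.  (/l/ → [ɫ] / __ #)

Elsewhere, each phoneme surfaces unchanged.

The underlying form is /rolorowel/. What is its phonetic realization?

[roloɾoweɫ]

/r/ (word-initial) fails the environment for rule 1, so it stays [r].
/l/ — between /o/ and /o/; rule 2 does not apply here → [l].
/r/ (between /o/ and /o/) occurs between two vowels → [ɾ] by rule 1.
Rule 2 applies to /l/ (word-final: word-finally) → [ɫ].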